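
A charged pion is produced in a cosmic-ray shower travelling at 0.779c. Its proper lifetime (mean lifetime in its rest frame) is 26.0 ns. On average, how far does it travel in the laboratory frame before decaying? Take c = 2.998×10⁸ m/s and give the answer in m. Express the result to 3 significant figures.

With β = 0.779, γ = 1/√(1 − 0.779²) = 1/√0.393159 = 1.5948.
Lab-frame lifetime: Δt = γτ = 1.5948 × 26.0 ns = 41.465 ns.
Distance: d = vΔt = 0.779 × 2.998×10⁸ m/s × 4.1465×10^-8 s = 9.68 m.

9.68 m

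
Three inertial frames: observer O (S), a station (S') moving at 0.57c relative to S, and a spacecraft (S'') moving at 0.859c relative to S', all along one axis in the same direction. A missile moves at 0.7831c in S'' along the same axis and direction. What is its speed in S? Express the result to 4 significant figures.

0.9950c

First combine the missile and spacecraft (S''→S'): u₁ = (0.7831 + 0.859)/(1 + 0.7831×0.859) = 1.6421/1.6726829 = 0.98172.
Then combine with the station (S'→S): u = (0.98172 + 0.57)/(1 + 0.98172×0.57) = 1.55172/1.5595804 = 0.99496.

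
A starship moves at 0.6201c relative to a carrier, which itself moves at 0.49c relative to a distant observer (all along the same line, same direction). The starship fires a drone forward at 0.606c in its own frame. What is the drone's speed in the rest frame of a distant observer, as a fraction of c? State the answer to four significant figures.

Apply u = (u'+v)/(1+u'v) twice. Drone in the carrier frame: (0.606+0.6201)/(1+0.606·0.6201) = 1.2261/1.3757806 = 0.8912c.
That velocity, transformed to the rest frame of a distant observer: (0.8912+0.49)/(1+0.8912·0.49) = 1.3812/1.436688 = 0.96138c.

0.9614c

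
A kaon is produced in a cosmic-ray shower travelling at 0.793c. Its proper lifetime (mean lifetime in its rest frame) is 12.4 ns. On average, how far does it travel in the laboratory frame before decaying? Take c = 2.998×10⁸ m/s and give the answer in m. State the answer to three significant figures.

With β = 0.793, γ = 1/√(1 − 0.793²) = 1/√0.371151 = 1.6414.
Lab-frame lifetime: Δt = γτ = 1.6414 × 12.4 ns = 20.353 ns.
Distance: d = vΔt = 0.793 × 2.998×10⁸ m/s × 2.0353×10^-8 s = 4.84 m.

4.84 m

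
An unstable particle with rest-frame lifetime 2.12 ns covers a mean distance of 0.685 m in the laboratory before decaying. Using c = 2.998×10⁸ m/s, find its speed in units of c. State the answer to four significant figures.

0.7331c

Let x = d/(cτ) = 0.6850 m / (2.998×10⁸ m/s × 2.120×10^-9 s) = 1.0778. Since d = βγcτ, x = βγ = β/√(1−β²).
Solving: β² = x²/(1+x²) = 1.16165/2.16165 = 0.53739, so β = 0.7331.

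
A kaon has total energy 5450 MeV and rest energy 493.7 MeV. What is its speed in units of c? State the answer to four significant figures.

γ = E/(mc²) = 5450/493.7 = 11.039.
β = √(1 − 1/γ²) = √(1 − 0.00820617) = √0.99179383 = 0.9959.

0.9959c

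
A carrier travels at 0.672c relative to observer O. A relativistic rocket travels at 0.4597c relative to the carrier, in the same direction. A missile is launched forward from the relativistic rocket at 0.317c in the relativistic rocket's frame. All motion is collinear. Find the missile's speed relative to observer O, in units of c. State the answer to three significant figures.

0.927c

First combine the missile and relativistic rocket (S''→S'): u₁ = (0.317 + 0.4597)/(1 + 0.317×0.4597) = 0.7767/1.1457249 = 0.67791.
Then combine with the carrier (S'→S): u = (0.67791 + 0.672)/(1 + 0.67791×0.672) = 1.34991/1.45555552 = 0.92742.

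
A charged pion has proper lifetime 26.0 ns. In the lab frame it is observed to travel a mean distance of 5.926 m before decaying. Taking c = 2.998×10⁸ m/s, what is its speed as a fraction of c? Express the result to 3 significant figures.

0.605c

Let x = d/(cτ) = 5.926 m / (2.998×10⁸ m/s × 2.600×10^-8 s) = 0.76025. Since d = βγcτ, x = βγ = β/√(1−β²).
Solving: β² = x²/(1+x²) = 0.57798/1.57798 = 0.366278, so β = 0.605.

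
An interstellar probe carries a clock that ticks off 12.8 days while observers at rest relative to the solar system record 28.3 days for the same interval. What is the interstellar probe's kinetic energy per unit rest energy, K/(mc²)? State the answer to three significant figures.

1.21

The time-dilation ratio gives γ = 28.3/12.8 = 2.21094.
Since K = (γ−1)mc², K/(mc²) = 2.21094 − 1 = 1.21.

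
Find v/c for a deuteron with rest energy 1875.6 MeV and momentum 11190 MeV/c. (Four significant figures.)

pc/(mc²) = 11190/1875.6 = 5.9661 = βγ = β/√(1−β²).
So β² = x²/(1 + x²) with x = 5.9661: x² = 35.5943, β² = 35.5943/36.5943 = 0.972673, β = 0.9862.

0.9862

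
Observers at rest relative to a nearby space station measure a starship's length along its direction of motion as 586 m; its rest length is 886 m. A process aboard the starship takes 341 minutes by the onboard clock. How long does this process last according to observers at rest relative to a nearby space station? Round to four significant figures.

From L = L₀/γ: γ = 886/586 = 1.51195.
The same γ dilates the second interval: 1.51195 × 341 minutes = 515.6 minutes.

515.6 minutes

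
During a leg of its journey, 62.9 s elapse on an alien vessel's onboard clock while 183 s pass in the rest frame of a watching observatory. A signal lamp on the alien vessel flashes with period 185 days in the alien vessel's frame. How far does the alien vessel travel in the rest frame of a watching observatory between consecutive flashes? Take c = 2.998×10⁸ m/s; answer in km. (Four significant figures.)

γ = Δt/Δτ = 183/62.9 = 2.90938.
β = √(1 − 1/γ²) = 0.93907. Lab-frame period = γτ = 2.90938×185 days = 538.24 days. Distance = βc × γτ = 0.93907 × 2.998×10⁸ m/s × 46503936 s = 1.3092×10^16 m = 1.309×10^13 km.

1.309×10^13 km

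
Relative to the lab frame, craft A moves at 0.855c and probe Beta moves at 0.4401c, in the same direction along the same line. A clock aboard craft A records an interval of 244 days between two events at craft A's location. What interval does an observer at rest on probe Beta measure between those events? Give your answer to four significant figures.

Transform craft A's velocity into probe Beta's frame: (0.855 − 0.4401)/(1 − 0.855·0.4401) = 0.4149/0.6237145, so the relative speed is 0.66521c.
γ for this relative speed: γ = 1/√(1 − 0.442504) = 1.3393.
Craft A's interval is proper; time dilation gives Δt_B = γΔτ = 1.3393 × 244 days = 326.8 days.

326.8 days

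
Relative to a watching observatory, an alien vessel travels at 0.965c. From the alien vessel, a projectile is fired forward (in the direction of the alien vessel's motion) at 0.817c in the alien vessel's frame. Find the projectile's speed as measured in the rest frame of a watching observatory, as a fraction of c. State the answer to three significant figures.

0.996c

Relativistic velocity addition: u = (u' + v)/(1 + u'v/c²), with u' = 0.817c and v = 0.965c.
Numerator: 0.817 + 0.965 = 1.782. Denominator: 1 + (0.817)(0.965) = 1.788405.
u = 1.782/1.788405 = 0.99642, so the speed is 0.996c.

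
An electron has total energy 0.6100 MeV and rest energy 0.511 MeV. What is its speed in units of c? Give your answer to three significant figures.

γ = E/(mc²) = 0.6100/0.511 = 1.1937.
β = √(1 − 1/γ²) = √(1 − 0.701794) = √0.298206 = 0.546.

0.546c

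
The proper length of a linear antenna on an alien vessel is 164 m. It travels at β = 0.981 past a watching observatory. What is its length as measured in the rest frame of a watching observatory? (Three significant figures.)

Lorentz factor: γ = (1 − 0.962361)^(−1/2) = 5.1544.
Length contraction: L = L₀/γ = 164/5.1544 = 31.8 m.

31.8 m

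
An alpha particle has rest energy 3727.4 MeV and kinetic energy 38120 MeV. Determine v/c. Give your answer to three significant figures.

γ = 1 + K/(mc²) = 1 + 38120/3727.4 = 11.227.
β = √(1 − 1/γ²) = √(1 − 0.00793364) = √0.99206636 = 0.996.

0.996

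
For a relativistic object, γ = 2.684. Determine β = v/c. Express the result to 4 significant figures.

β = √(1 − 1/γ²) = √(1 − 1/7.203856) = √0.861185 = 0.9280.

0.9280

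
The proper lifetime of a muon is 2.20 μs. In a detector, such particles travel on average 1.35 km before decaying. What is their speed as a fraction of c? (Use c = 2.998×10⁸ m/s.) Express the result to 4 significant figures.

d = βγcτ ⇒ βγ = d/(cτ) = 1350 m / (659.56 m) = 2.0468.
β = (βγ)/√(1+(βγ)²) = 2.0468/√5.18939 = 0.8985.

0.8985c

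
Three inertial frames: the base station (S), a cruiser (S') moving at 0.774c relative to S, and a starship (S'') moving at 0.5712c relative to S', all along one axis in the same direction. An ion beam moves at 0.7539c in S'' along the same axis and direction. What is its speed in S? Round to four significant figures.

0.9903c

Apply u = (u'+v)/(1+u'v) twice. Ion beam in the cruiser frame: (0.7539+0.5712)/(1+0.7539·0.5712) = 1.3251/1.43062768 = 0.92624c.
That velocity, transformed to the rest frame of the base station: (0.92624+0.774)/(1+0.92624·0.774) = 1.70024/1.71690976 = 0.99029c.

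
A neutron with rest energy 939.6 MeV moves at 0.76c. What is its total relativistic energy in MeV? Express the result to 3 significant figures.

γ = 1/√(1 − β²) = 1/√(1 − 0.5776) = 1/√0.4224 = 1/0.649923 = 1.5386.
Total energy: E = γmc² = 1.5386 × 939.6 MeV = 1450 MeV.

1450 MeV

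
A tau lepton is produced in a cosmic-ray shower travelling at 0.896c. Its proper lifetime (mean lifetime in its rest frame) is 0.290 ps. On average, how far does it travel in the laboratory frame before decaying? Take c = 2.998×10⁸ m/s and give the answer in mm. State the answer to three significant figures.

With β = 0.896, γ = 1/√(1 − 0.896²) = 1/√0.197184 = 2.252.
Lab-frame lifetime: Δt = γτ = 2.252 × 0.290 ps = 0.65308 ps.
Distance: d = vΔt = 0.896 × 2.998×10⁸ m/s × 6.5308×10^-13 s = 1.75×10^-4 m = 0.175 mm.

0.175 mm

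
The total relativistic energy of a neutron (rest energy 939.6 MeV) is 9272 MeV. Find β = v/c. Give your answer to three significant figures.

0.995

γ = E/(mc²) = 9272/939.6 = 9.868.
β = √(1 − 1/γ²) = √(1 − 0.0102693) = √0.9897307 = 0.995.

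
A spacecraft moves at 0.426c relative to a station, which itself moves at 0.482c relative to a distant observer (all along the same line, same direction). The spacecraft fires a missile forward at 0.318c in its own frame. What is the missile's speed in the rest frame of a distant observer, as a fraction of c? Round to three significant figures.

Apply u = (u'+v)/(1+u'v) twice. Missile in the station frame: (0.318+0.426)/(1+0.318·0.426) = 0.744/1.135468 = 0.65524c.
That velocity, transformed to the rest frame of a distant observer: (0.65524+0.482)/(1+0.65524·0.482) = 1.13724/1.31582568 = 0.86428c.

0.864c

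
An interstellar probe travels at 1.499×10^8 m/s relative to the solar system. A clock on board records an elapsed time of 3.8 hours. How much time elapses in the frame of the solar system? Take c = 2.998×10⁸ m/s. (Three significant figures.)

β = v/c = (1.499×10^8 m/s)/(2.998×10⁸ m/s) = 0.5.
γ = 1/√(1 − β²) = 1/√(1 − 0.25) = 1/√0.75 = 1/0.866025 = 1.1547.
The onboard clock measures proper time, so the interval in the rest frame of the solar system is dilated: Δt = γ·Δτ = 1.1547 × 3.8 hours = 4.39 hours.

4.39 hours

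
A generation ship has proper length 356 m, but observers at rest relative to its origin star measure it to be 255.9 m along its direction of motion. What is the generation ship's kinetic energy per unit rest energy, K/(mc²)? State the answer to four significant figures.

γ = L₀/L = 356/255.9 = 1.39117.
K/(mc²) = γ − 1 = 1.39117 − 1 = 0.3912.

0.3912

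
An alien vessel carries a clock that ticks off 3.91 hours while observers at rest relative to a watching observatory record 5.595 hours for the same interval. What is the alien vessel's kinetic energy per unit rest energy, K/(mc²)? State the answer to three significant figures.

γ = Δt/Δτ = 5.595/3.91 = 1.43095.
K/(mc²) = γ − 1 = 1.43095 − 1 = 0.431.

0.431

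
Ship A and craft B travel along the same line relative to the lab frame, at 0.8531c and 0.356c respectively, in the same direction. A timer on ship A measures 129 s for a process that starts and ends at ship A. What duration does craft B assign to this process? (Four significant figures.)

The velocity of ship A relative to craft B is (0.8531 − 0.356)c / (1 − 0.8531×0.356) = 0.71392c; relative speed 0.71392c.
γ for this relative speed: γ = 1/√(1 − 0.509682) = 1.4281.
Ship A's interval is proper; time dilation gives Δt_B = γΔτ = 1.4281 × 129 s = 184.2 s.

184.2 s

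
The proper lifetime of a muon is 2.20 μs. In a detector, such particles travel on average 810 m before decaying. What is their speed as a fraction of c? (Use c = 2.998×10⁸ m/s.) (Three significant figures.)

0.775c

d = βγcτ ⇒ βγ = d/(cτ) = 810.0 m / (659.56 m) = 1.2281.
β = (βγ)/√(1+(βγ)²) = 1.2281/√2.50823 = 0.775.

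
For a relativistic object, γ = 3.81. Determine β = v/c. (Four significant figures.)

0.9649

β = √(1 − 1/γ²) = √(1 − 1/14.5161) = √0.931111 = 0.9649.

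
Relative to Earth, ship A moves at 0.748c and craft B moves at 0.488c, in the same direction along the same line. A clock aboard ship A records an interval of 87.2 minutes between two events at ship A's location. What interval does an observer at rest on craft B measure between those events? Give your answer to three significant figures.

The velocity of ship A relative to craft B is (0.748 − 0.488)c / (1 − 0.748×0.488) = 0.40946c; relative speed 0.40946c.
γ for this relative speed: γ = 1/√(1 − 0.167657) = 1.0961.
The clock on ship A records proper time, so craft B measures Δt = γΔτ = 1.0961 × 87.2 = 95.6 minutes.

95.6 minutes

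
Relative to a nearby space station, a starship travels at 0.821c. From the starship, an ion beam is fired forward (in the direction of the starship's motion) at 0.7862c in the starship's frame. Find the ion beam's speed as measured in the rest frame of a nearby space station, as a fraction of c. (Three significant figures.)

Relativistic velocity addition: u = (u' + v)/(1 + u'v/c²), with u' = 0.7862c and v = 0.821c.
Numerator: 0.7862 + 0.821 = 1.6072. Denominator: 1 + (0.7862)(0.821) = 1.6454702.
u = 1.6072/1.6454702 = 0.97674, so the speed is 0.977c.

0.977c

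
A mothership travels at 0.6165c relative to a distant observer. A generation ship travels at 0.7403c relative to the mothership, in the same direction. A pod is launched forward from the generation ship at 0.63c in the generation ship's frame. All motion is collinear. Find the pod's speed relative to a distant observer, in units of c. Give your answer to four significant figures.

0.9841c

Compose velocities in two stages. Stage 1 (into S'): u₁ = (0.63+0.7403)/(1+0.63×0.7403) = 0.93447.
Stage 2 (into S): u = (0.93447+0.6165)/(1+0.93447×0.6165) = 0.98406, so the speed is 0.9841c.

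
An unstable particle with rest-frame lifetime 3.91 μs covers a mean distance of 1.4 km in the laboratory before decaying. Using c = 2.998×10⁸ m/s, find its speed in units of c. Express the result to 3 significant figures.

Let x = d/(cτ) = 1400 m / (2.998×10⁸ m/s × 3.910×10^-6 s) = 1.1943. Since d = βγcτ, x = βγ = β/√(1−β²).
Solving: β² = x²/(1+x²) = 1.42635/2.42635 = 0.587858, so β = 0.767.

0.767c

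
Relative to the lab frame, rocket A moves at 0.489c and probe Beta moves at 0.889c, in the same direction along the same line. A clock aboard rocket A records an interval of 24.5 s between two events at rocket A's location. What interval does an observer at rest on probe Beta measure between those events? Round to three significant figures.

34.7 s

Transform rocket A's velocity into probe Beta's frame: (0.489 − 0.889)/(1 − 0.489·0.889) = −0.4/0.565279, so the relative speed is 0.70762c.
At |u| = 0.70762c, γ = (1 − 0.500726)^(−1/2) = 1.4152.
Rocket A's interval is proper; time dilation gives Δt_B = γΔτ = 1.4152 × 24.5 s = 34.7 s.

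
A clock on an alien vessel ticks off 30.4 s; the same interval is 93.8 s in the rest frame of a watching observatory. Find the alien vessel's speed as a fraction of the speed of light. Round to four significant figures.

0.9460c

γ = Δt/Δτ = 93.8/30.4 = 3.0855.
β = √(1 − 1/γ²) = √(1 − 0.105039) = √0.894961 = 0.9460.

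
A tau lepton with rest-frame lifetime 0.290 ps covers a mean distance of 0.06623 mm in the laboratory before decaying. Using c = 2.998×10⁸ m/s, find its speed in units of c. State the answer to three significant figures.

0.606c

d = βγcτ ⇒ βγ = d/(cτ) = 6.623×10^-5 m / (8.6942×10^-5 m) = 0.76177.
β = (βγ)/√(1+(βγ)²) = 0.76177/√1.580294 = 0.606.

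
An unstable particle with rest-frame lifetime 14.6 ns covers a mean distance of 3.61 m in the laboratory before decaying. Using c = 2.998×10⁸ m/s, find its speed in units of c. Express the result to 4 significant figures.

0.6363c

Let x = d/(cτ) = 3.610 m / (2.998×10⁸ m/s × 1.460×10^-8 s) = 0.82475. Since d = βγcτ, x = βγ = β/√(1−β²).
Solving: β² = x²/(1+x²) = 0.680213/1.680213 = 0.404837, so β = 0.6363.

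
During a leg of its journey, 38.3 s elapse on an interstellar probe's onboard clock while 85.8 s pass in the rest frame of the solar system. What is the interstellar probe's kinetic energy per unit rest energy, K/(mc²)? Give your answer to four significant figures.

From Δt = γΔτ: γ = 85.8/38.3 = 2.24021.
Since K = (γ−1)mc², K/(mc²) = 2.24021 − 1 = 1.240.

1.240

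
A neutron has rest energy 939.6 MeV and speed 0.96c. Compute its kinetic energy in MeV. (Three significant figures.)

2420 MeV

Lorentz factor: γ = (1 − 0.9216)^(−1/2) = 3.5714.
Kinetic energy: K = (γ − 1)mc² = (3.5714 − 1) × 939.6 MeV = 2.5714 × 939.6 = 2420 MeV.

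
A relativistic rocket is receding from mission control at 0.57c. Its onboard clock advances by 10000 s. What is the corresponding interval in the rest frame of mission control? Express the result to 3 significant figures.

γ = 1/√(1 − β²) = 1/√(1 − 0.3249) = 1/√0.6751 = 1/0.821645 = 1.2171.
The onboard clock measures proper time, so the interval in the rest frame of mission control is dilated: Δt = γ·Δτ = 1.2171 × 10000 s = 12200 s.

12200 s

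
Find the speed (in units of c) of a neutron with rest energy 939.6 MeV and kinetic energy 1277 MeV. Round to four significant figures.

K = (γ−1)mc², so γ = 1 + 1277/939.6 = 2.3591.
Then v/c = √(1 − γ⁻²) = √(1 − 0.179683) = √0.820317 = 0.9057.

0.9057c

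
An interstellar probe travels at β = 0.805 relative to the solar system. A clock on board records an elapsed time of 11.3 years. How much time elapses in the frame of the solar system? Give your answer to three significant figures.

19.0 years

Lorentz factor: γ = (1 − 0.648025)^(−1/2) = 1.6856.
Time dilation: Δt = γ·Δτ = 1.6856 × 11.3 = 19.0 years.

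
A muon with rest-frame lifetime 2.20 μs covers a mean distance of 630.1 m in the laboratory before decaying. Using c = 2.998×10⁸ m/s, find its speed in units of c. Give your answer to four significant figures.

0.6908c

Lab distance = (lab lifetime)·v = γτ·βc, so βγ = d/(cτ) = 630.1/(2.998×10⁸ × 2.200×10^-6) = 0.95533.
With βγ = 0.95533: γ² = 1 + (βγ)² = 1.912655, and β = (βγ)/γ = 0.95533/1.38299 = 0.6908.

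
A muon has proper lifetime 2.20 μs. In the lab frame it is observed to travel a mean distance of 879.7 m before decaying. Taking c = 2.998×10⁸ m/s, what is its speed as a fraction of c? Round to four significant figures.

0.8001c

d = βγcτ ⇒ βγ = d/(cτ) = 879.7 m / (659.56 m) = 1.3338.
β = (βγ)/√(1+(βγ)²) = 1.3338/√2.77902 = 0.8001.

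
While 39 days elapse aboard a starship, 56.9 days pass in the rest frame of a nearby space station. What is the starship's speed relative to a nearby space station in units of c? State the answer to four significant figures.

γ = Δt/Δτ = 56.9/39 = 1.459.
β = √(1 − 1/γ²) = √(1 − 0.469774) = √0.530226 = 0.7282.

0.7282c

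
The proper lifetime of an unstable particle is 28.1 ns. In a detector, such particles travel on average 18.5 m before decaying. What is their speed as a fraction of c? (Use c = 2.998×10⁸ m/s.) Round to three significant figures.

Let x = d/(cτ) = 18.50 m / (2.998×10⁸ m/s × 2.810×10^-8 s) = 2.196. Since d = βγcτ, x = βγ = β/√(1−β²).
Solving: β² = x²/(1+x²) = 4.82242/5.82242 = 0.82825, so β = 0.910.

0.910c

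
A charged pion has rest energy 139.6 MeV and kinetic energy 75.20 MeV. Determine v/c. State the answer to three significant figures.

0.760

K = (γ−1)mc², so γ = 1 + 75.20/139.6 = 1.5387.
Then v/c = √(1 − γ⁻²) = √(1 − 0.422369) = √0.577631 = 0.760.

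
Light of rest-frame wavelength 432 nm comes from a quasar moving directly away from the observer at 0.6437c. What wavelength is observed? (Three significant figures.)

928 nm

Relativistic Doppler for wavelength: λ_obs = λ_src · √((1+β)/(1−β)).
With β = 0.6437: factor = √(1.6437/0.3563) = 2.1478.
λ_obs = 432 × 2.1478 = 928 nm.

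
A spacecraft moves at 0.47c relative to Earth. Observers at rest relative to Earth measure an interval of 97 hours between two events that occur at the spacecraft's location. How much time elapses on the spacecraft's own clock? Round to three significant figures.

85.6 hours

γ = 1/√(1 − β²) = 1/√(1 − 0.2209) = 1/√0.7791 = 1/0.882666 = 1.1329.
The moving clock records proper time: Δτ = Δt/γ = 97/1.1329 = 85.6 hours.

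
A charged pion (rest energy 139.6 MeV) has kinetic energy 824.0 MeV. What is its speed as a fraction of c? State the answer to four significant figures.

0.9895c

K = (γ−1)mc², so γ = 1 + 824.0/139.6 = 6.9026.
Then v/c = √(1 − γ⁻²) = √(1 − 0.0209882) = √0.9790118 = 0.9895.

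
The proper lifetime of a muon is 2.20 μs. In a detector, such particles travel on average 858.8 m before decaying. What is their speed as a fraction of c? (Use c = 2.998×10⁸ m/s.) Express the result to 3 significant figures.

0.793c

Let x = d/(cτ) = 858.8 m / (2.998×10⁸ m/s × 2.200×10^-6 s) = 1.3021. Since d = βγcτ, x = βγ = β/√(1−β²).
Solving: β² = x²/(1+x²) = 1.69546/2.69546 = 0.629006, so β = 0.793.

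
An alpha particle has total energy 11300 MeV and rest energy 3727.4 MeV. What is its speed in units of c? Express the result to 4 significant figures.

γ = E/(mc²) = 11300/3727.4 = 3.0316.
β = √(1 − 1/γ²) = √(1 − 0.108807) = √0.891193 = 0.9440.

0.9440c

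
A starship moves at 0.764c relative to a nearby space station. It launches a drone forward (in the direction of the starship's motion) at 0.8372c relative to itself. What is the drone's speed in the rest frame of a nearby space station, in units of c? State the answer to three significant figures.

0.977c

Relativistic velocity addition: u = (u' + v)/(1 + u'v/c²), with u' = 0.8372c and v = 0.764c.
Numerator: 0.8372 + 0.764 = 1.6012. Denominator: 1 + (0.8372)(0.764) = 1.6396208.
u = 1.6012/1.6396208 = 0.97657, so the speed is 0.977c.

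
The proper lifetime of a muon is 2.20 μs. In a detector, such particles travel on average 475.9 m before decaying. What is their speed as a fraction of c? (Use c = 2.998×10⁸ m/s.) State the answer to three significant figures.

0.585c

Lab distance = (lab lifetime)·v = γτ·βc, so βγ = d/(cτ) = 475.9/(2.998×10⁸ × 2.200×10^-6) = 0.72154.
With βγ = 0.72154: γ² = 1 + (βγ)² = 1.52062, and β = (βγ)/γ = 0.72154/1.23313 = 0.585.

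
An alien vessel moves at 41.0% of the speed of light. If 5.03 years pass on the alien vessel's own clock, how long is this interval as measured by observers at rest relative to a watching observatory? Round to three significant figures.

5.51 years

γ = 1/√(1 − β²) = 1/√(1 − 0.1681) = 1/√0.8319 = 1/0.912086 = 1.0964.
Time dilation: Δt = γ·Δτ = 1.0964 × 5.03 = 5.51 years.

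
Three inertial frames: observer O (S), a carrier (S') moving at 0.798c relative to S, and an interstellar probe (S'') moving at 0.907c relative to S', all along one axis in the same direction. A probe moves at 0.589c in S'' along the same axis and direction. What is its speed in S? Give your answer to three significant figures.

0.997c

First combine the probe and interstellar probe (S''→S'): u₁ = (0.589 + 0.907)/(1 + 0.589×0.907) = 1.496/1.534223 = 0.97509.
Then combine with the carrier (S'→S): u = (0.97509 + 0.798)/(1 + 0.97509×0.798) = 1.77309/1.77812182 = 0.99717.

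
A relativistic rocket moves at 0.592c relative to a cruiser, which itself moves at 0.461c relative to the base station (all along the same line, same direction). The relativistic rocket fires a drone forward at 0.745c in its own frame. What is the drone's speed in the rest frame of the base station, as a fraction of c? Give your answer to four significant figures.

0.9727c

Apply u = (u'+v)/(1+u'v) twice. Drone in the cruiser frame: (0.745+0.592)/(1+0.745·0.592) = 1.337/1.44104 = 0.9278c.
That velocity, transformed to the rest frame of the base station: (0.9278+0.461)/(1+0.9278·0.461) = 1.3888/1.4277158 = 0.97274c.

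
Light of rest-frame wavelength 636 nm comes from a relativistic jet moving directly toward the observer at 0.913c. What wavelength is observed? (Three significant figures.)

Relativistic Doppler for wavelength: λ_obs = λ_src · √((1−β)/(1+β)).
With β = 0.913: factor = √(0.087/1.913) = 0.21326.
λ_obs = 636 × 0.21326 = 136 nm.

136 nm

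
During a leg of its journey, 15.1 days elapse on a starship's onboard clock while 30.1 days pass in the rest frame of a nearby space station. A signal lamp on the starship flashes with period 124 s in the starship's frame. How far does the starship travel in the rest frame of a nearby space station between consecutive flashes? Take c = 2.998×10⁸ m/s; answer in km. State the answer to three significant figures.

6.41×10^7 km

From Δt = γΔτ: γ = 30.1/15.1 = 1.99338.
β = √(1 − 1/γ²) = 0.86506. Lab-frame period = γτ = 1.99338×124 s = 247.18 s. Distance = βc × γτ = 0.86506 × 2.998×10⁸ m/s × 247.18 s = 6.4105×10^10 m = 6.41×10^7 km.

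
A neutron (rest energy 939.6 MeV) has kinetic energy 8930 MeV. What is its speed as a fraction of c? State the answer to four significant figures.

γ = 1 + K/(mc²) = 1 + 8930/939.6 = 10.504.
β = √(1 − 1/γ²) = √(1 − 0.00906339) = √0.99093661 = 0.9955.

0.9955c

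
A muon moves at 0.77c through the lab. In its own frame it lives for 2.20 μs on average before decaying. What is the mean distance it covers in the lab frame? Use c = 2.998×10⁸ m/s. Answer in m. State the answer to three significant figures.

796 m

Lorentz factor: γ = (1 − 0.5929)^(−1/2) = 1.5673.
Lab-frame lifetime: Δt = γτ = 1.5673 × 2.20 μs = 3.4481 μs.
Distance: d = vΔt = 0.77 × 2.998×10⁸ m/s × 3.4481×10^-6 s = 796 m.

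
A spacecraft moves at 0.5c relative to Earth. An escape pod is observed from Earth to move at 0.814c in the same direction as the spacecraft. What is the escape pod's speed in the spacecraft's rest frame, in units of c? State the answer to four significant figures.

0.5295c

Transform to the spacecraft's frame: u' = (u − v)/(1 − uv/c²).
u' = (0.814 − 0.5)/(1 − 0.814×0.5) = 0.314/0.593 = 0.52951.
Speed in the spacecraft's frame: 0.5295c (in the same direction).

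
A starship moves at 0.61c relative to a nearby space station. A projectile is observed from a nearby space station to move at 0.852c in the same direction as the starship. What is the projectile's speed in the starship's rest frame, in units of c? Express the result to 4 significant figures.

Transform to the starship's frame: u' = (u − v)/(1 − uv/c²).
u' = (0.852 − 0.61)/(1 − 0.852×0.61) = 0.242/0.48028 = 0.50387.
Speed in the starship's frame: 0.5039c (in the same direction).

0.5039c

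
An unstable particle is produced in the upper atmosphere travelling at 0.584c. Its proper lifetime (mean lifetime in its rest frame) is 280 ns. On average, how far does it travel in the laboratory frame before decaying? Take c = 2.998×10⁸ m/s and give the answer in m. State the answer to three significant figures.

60.4 m

β² = 0.341056, so γ = 1/√0.658944 = 1.2319.
Lab-frame lifetime: Δt = γτ = 1.2319 × 280 ns = 344.93 ns.
Distance: d = vΔt = 0.584 × 2.998×10⁸ m/s × 3.4493×10^-7 s = 60.4 m.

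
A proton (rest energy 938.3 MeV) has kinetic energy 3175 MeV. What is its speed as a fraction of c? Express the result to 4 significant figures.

K = (γ−1)mc², so γ = 1 + 3175/938.3 = 4.3838.
Then v/c = √(1 − γ⁻²) = √(1 − 0.0520354) = √0.9479646 = 0.9736.

0.9736c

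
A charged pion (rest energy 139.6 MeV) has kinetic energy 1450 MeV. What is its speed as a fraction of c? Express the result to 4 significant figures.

K = (γ−1)mc², so γ = 1 + 1450/139.6 = 11.387.
Then v/c = √(1 − γ⁻²) = √(1 − 0.00771225) = √0.99228775 = 0.9961.

0.9961c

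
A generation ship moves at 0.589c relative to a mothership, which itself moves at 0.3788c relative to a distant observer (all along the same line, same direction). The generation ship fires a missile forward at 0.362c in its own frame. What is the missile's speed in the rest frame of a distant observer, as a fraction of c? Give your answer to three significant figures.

0.896c

First combine the missile and generation ship (S''→S'): u₁ = (0.362 + 0.589)/(1 + 0.362×0.589) = 0.951/1.213218 = 0.78387.
Then combine with the mothership (S'→S): u = (0.78387 + 0.3788)/(1 + 0.78387×0.3788) = 1.16267/1.296929956 = 0.89648.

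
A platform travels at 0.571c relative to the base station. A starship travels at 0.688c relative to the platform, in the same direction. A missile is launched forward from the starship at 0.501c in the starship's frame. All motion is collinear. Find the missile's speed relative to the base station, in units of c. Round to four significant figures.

0.9670c

Apply u = (u'+v)/(1+u'v) twice. Missile in the platform frame: (0.501+0.688)/(1+0.501·0.688) = 1.189/1.344688 = 0.88422c.
That velocity, transformed to the rest frame of the base station: (0.88422+0.571)/(1+0.88422·0.571) = 1.45522/1.50488962 = 0.96699c.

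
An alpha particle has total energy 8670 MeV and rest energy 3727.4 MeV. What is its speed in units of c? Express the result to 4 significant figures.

0.9029c

γ = E/(mc²) = 8670/3727.4 = 2.326.
β = √(1 − 1/γ²) = √(1 − 0.184833) = √0.815167 = 0.9029.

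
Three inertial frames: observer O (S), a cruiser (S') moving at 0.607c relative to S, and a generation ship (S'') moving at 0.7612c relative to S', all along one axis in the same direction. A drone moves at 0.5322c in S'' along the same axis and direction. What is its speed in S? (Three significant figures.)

0.980c

First combine the drone and generation ship (S''→S'): u₁ = (0.5322 + 0.7612)/(1 + 0.5322×0.7612) = 1.2934/1.40511064 = 0.9205.
Then combine with the cruiser (S'→S): u = (0.9205 + 0.607)/(1 + 0.9205×0.607) = 1.5275/1.5587435 = 0.97996.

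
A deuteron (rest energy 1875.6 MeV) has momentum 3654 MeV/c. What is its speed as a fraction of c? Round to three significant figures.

0.890c

βγ = pc/(mc²) = 3654/1875.6 = 1.9482.
Since γ² = 1 + (βγ)² = 4.79548, γ = √4.79548 = 2.18986, and β = (βγ)/γ = 1.9482/2.18986 = 0.890.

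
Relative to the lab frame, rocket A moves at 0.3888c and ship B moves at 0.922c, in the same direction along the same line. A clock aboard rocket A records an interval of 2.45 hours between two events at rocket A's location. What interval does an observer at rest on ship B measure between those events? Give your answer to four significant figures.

Transform rocket A's velocity into ship B's frame: (0.3888 − 0.922)/(1 − 0.3888·0.922) = −0.5332/0.6415264, so the relative speed is 0.83114c.
At |u| = 0.83114c, γ = (1 − 0.690794)^(−1/2) = 1.7984.
The clock on rocket A records proper time, so ship B measures Δt = γΔτ = 1.7984 × 2.45 = 4.406 hours.

4.406 hours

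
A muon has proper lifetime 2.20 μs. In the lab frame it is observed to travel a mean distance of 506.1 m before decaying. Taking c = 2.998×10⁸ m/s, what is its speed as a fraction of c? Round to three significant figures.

0.609c

Lab distance = (lab lifetime)·v = γτ·βc, so βγ = d/(cτ) = 506.1/(2.998×10⁸ × 2.200×10^-6) = 0.76733.
With βγ = 0.76733: γ² = 1 + (βγ)² = 1.588795, and β = (βγ)/γ = 0.76733/1.26047 = 0.609.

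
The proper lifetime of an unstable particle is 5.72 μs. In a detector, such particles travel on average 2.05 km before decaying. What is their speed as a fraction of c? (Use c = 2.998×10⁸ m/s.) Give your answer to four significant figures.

0.7670c

d = βγcτ ⇒ βγ = d/(cτ) = 2050 m / (1714.856 m) = 1.1954.
β = (βγ)/√(1+(βγ)²) = 1.1954/√2.42898 = 0.7670.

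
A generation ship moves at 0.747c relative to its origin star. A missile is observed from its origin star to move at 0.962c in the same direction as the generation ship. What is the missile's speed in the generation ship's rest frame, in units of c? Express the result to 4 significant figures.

0.7641c

Transform to the generation ship's frame: u' = (u − v)/(1 − uv/c²).
u' = (0.962 − 0.747)/(1 − 0.962×0.747) = 0.215/0.281386 = 0.76407.
Speed in the generation ship's frame: 0.7641c (in the same direction).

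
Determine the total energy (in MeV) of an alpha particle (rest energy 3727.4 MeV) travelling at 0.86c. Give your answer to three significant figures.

γ = 1/√(1 − β²) = 1/√(1 − 0.7396) = 1/√0.2604 = 1/0.510294 = 1.9597.
Total energy: E = γmc² = 1.9597 × 3727.4 MeV = 7300 MeV.

7300 MeV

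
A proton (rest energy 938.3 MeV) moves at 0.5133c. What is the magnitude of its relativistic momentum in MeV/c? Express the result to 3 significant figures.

561 MeV/c

Lorentz factor: γ = (1 − 0.26347689)^(−1/2) = 1.1652.
Momentum: p = γβ·mc = 1.1652 × 0.5133 × 938.3 MeV/c = 561 MeV/c.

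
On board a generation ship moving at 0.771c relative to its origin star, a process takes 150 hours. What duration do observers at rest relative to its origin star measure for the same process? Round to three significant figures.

236 hours

Lorentz factor: γ = (1 − 0.594441)^(−1/2) = 1.5703.
Time dilation: Δt = γ·Δτ = 1.5703 × 150 = 236 hours.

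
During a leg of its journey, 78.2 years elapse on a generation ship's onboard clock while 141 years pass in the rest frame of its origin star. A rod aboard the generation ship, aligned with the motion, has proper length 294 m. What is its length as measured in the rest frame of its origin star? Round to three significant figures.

163 m

γ = Δt/Δτ = 141/78.2 = 1.80307.
L = L₀/γ = 294/1.80307 = 163 m.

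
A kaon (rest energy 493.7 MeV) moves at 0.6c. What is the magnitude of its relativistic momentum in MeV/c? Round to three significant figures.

With β = 0.6, γ = 1/√(1 − 0.6²) = 1/√0.64 = 1.25.
Momentum: p = γβ·mc = 1.25 × 0.6 × 493.7 MeV/c = 370 MeV/c.

370 MeV/c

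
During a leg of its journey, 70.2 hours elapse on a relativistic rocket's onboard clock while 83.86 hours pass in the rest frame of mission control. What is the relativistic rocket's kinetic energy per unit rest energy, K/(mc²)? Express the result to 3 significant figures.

0.195

From Δt = γΔτ: γ = 83.86/70.2 = 1.19459.
Since K = (γ−1)mc², K/(mc²) = 1.19459 − 1 = 0.195.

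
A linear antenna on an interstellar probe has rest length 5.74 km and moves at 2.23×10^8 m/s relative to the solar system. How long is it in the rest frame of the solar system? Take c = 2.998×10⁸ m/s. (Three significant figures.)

β = v/c = (2.23×10^8 m/s)/(2.998×10⁸ m/s) = 0.743829.
With β = 0.743829, γ = 1/√(1 − 0.743829²) = 1/√0.4467184 = 1.4962.
Along the direction of motion the measured length is L₀/γ = 5.74/1.4962 = 3.84 km.

3.84 km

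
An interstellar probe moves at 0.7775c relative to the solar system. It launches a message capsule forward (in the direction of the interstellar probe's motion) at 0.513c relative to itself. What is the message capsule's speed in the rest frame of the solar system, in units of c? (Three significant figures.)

Relativistic velocity addition: u = (u' + v)/(1 + u'v/c²), with u' = 0.513c and v = 0.7775c.
Numerator: 0.513 + 0.7775 = 1.2905. Denominator: 1 + (0.513)(0.7775) = 1.3988575.
u = 1.2905/1.3988575 = 0.92254, so the speed is 0.923c.

0.923c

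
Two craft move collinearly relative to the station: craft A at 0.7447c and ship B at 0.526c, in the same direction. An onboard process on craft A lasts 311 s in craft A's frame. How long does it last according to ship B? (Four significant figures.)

333.3 s

The velocity of craft A relative to ship B is (0.7447 − 0.526)c / (1 − 0.7447×0.526) = 0.35953c; relative speed 0.35953c.
γ for this relative speed: γ = 1/√(1 − 0.129262) = 1.0717.
Craft A's interval is proper; time dilation gives Δt_B = γΔτ = 1.0717 × 311 s = 333.3 s.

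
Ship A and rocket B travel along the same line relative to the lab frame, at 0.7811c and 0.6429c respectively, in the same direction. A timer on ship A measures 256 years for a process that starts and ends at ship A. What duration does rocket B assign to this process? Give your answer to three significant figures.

266 years

Speed of ship A in rocket B's frame: u = (v_A − v_B)/(1 − v_A v_B/c²) = (0.7811 − 0.6429)/(1 − 0.7811×0.6429) = 0.1382/0.49783081 = 0.2776; |u| = 0.2776c.
γ for this relative speed: γ = 1/√(1 − 0.0770618) = 1.0409.
Ship A's interval is proper; time dilation gives Δt_B = γΔτ = 1.0409 × 256 years = 266 years.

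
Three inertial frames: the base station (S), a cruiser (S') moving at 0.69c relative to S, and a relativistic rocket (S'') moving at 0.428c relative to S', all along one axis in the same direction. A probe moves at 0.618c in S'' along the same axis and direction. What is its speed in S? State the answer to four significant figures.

Apply u = (u'+v)/(1+u'v) twice. Probe in the cruiser frame: (0.618+0.428)/(1+0.618·0.428) = 1.046/1.264504 = 0.8272c.
That velocity, transformed to the rest frame of the base station: (0.8272+0.69)/(1+0.8272·0.69) = 1.5172/1.570768 = 0.9659c.

0.9659c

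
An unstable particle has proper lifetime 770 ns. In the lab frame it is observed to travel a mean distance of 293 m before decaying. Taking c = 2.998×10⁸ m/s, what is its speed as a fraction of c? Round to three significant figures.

Lab distance = (lab lifetime)·v = γτ·βc, so βγ = d/(cτ) = 293.0/(2.998×10⁸ × 7.700×10^-7) = 1.2692.
With βγ = 1.2692: γ² = 1 + (βγ)² = 2.61087, and β = (βγ)/γ = 1.2692/1.61582 = 0.785.

0.785c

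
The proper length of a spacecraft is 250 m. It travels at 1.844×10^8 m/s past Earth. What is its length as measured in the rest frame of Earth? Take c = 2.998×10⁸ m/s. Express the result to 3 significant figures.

β = v/c = (1.844×10^8 m/s)/(2.998×10⁸ m/s) = 0.615077.
With β = 0.615077, γ = 1/√(1 − 0.615077²) = 1/√0.6216803 = 1.2683.
Along the direction of motion the measured length is L₀/γ = 250/1.2683 = 197 m.

197 m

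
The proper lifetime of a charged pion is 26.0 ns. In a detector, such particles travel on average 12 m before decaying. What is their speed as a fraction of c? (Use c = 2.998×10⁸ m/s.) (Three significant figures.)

0.839c

Lab distance = (lab lifetime)·v = γτ·βc, so βγ = d/(cτ) = 12.00/(2.998×10⁸ × 2.600×10^-8) = 1.5395.
With βγ = 1.5395: γ² = 1 + (βγ)² = 3.37006, and β = (βγ)/γ = 1.5395/1.83577 = 0.839.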